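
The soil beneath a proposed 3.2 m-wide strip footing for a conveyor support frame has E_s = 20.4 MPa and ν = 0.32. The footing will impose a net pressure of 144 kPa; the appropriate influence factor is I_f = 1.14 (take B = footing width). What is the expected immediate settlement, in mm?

Immediate (elastic) settlement: S_e = q·B·(1−ν²)/E_s · I_f.
E_s = 20.4 MPa = 20400 kPa.
S_e = 144 × 3.2 × (1 − 0.32²) / 20400 × 1.14
    = 144 × 3.2 × 0.8976 / 20400 × 1.14
    = 0.02311 m = 23.11 mm

S_e ≈ 23.1 mm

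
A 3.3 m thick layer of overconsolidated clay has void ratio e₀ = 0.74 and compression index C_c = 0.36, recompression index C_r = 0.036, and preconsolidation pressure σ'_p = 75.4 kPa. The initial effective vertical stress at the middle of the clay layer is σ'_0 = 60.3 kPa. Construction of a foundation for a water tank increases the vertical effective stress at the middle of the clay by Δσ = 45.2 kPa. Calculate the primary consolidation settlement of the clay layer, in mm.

S_c ≈ 106 mm

Final effective stress: σ'_f = 60.3 + 45.2 = 105.5 kPa.
σ'_f = 105.5 > σ'_p = 75.4 kPa, so the stress path crosses the preconsolidation pressure — recompression up to σ'_p, then virgin compression beyond:
S_c = H/(1+e₀)·[C_r·log₁₀(σ'_p/σ'_0) + C_c·log₁₀(σ'_f/σ'_p)]
    = 3.3/1.74 × [0.036×log₁₀(75.4/60.3) + 0.36×log₁₀(105.5/75.4)]
    = 1.8966 × [0.0034939 + 0.052517] = 0.1062 m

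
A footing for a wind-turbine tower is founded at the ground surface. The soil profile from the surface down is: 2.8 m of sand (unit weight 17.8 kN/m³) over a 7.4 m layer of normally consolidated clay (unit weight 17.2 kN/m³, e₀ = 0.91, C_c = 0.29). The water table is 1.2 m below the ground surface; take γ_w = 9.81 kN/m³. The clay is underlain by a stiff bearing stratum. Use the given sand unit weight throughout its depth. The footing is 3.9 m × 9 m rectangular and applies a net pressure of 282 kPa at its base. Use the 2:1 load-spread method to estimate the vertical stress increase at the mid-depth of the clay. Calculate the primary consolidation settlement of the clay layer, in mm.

Mid-depth of clay below the ground surface: z = 2.8 + 7.4/2 = 6.5 m.
Total vertical stress at mid-clay: σ_v = 17.8×2.8 + 17.2×3.7 = 113.48 kPa.
Pore pressure: u = 9.81×(6.5 − 1.2) = 51.993 kPa.
Initial effective stress: σ'_0 = σ_v − u = 113.48 − 51.993 = 61.487 kPa.
Stress increase at mid-clay by the 2:1 spreading method:
Δσ = qBL/((B+z)(L+z)) = 282×3.9×9/((3.9+6.5)(9+6.5)) = 61.403 kPa
Final effective stress: σ'_f = σ'_0 + Δσ = 61.487 + 61.403 = 122.89 kPa.
Normally consolidated clay, so the full stress increment lies on the virgin compression line:
S_c = C_c·H/(1+e₀)·log₁₀(σ'_f/σ'_0) = 0.29×7.4/(1+0.91)×log₁₀(122.89/61.487)
    = 1.1236 × 0.30073 = 0.3379 m

S_c ≈ 338 mm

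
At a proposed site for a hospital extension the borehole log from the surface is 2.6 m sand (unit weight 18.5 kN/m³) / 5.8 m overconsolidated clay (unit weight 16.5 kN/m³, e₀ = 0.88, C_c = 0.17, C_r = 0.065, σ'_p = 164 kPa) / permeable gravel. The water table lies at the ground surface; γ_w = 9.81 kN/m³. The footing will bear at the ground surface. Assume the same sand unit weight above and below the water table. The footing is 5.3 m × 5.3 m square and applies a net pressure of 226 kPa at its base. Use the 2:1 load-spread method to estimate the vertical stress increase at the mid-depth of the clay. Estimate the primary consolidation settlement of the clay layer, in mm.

S_c ≈ 72.4 mm

Mid-depth of clay below the ground surface: z = 2.6 + 5.8/2 = 5.5 m.
Total vertical stress at mid-clay: σ_v = 18.5×2.6 + 16.5×2.9 = 95.95 kPa.
Pore pressure: u = 9.81×(5.5 − 0) = 53.955 kPa.
Initial effective stress: σ'_0 = σ_v − u = 95.95 − 53.955 = 41.995 kPa.
Stress increase at mid-clay by the 2:1 spreading method:
Δσ = qBL/((B+z)(L+z)) = 226×5.3×5.3/((5.3+5.5)(5.3+5.5)) = 54.427 kPa
Final effective stress: σ'_f = 41.995 + 54.427 = 96.422 kPa.
σ'_f = 96.422 ≤ σ'_p = 164 kPa, so the clay remains overconsolidated and only the recompression index applies:
S_c = C_r·H/(1+e₀)·log₁₀(σ'_f/σ'_0) = 0.065×5.8/1.88×log₁₀(96.422/41.995)
    = 0.20053 × 0.36098 = 0.07239 m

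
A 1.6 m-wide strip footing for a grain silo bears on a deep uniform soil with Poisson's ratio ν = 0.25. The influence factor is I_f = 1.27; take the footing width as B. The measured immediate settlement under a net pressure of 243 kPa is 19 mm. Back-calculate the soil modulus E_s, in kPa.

S_e = q·B·(1−ν²)/E_s · I_f  ⇒  E_s = q·B·(1−ν²)·I_f / S_e.
E_s = 243 × 1.6 × 0.9375 × 1.27 / 0.019 = 24360 kPa

E_s ≈ 24400 kPa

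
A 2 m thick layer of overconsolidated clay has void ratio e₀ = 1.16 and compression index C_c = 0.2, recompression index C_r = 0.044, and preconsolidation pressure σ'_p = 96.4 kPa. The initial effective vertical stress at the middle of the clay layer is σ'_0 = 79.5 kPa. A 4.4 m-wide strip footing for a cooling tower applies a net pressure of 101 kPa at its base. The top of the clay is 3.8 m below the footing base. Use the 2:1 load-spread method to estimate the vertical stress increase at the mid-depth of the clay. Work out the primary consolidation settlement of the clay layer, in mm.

Mid-depth of clay below the footing base: z = 3.8 + 2/2 = 4.8 m.
Stress increase at mid-clay by the 2:1 spreading method:
Δσ = qB/(B+z) = 101×4.4/(4.4+4.8) = 48.304 kPa
Final effective stress: σ'_f = 79.5 + 48.304 = 127.8 kPa.
σ'_f = 127.8 > σ'_p = 96.4 kPa, so the stress path crosses the preconsolidation pressure — recompression up to σ'_p, then virgin compression beyond:
S_c = H/(1+e₀)·[C_r·log₁₀(σ'_p/σ'_0) + C_c·log₁₀(σ'_f/σ'_p)]
    = 2/2.16 × [0.044×log₁₀(96.4/79.5) + 0.2×log₁₀(127.8/96.4)]
    = 0.92593 × [0.0036832 + 0.024491] = 0.02609 m

S_c ≈ 26.1 mm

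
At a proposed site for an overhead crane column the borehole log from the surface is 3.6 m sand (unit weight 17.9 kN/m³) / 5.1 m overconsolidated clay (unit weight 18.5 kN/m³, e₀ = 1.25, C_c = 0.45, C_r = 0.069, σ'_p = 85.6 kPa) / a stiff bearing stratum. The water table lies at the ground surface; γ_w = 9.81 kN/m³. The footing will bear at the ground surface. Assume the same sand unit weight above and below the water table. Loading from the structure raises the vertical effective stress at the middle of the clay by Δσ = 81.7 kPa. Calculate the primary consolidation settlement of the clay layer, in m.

S_c ≈ 0.23 m

Mid-depth of clay below the ground surface: z = 3.6 + 5.1/2 = 6.15 m.
Total vertical stress at mid-clay: σ_v = 17.9×3.6 + 18.5×2.55 = 111.61 kPa.
Pore pressure: u = 9.81×(6.15 − 0) = 60.332 kPa.
Initial effective stress: σ'_0 = σ_v − u = 111.61 − 60.332 = 51.278 kPa.
Final effective stress: σ'_f = 51.278 + 81.7 = 132.98 kPa.
σ'_f = 132.98 > σ'_p = 85.6 kPa, so the stress path crosses the preconsolidation pressure — recompression up to σ'_p, then virgin compression beyond:
S_c = H/(1+e₀)·[C_r·log₁₀(σ'_p/σ'_0) + C_c·log₁₀(σ'_f/σ'_p)]
    = 5.1/2.25 × [0.069×log₁₀(85.6/51.278) + 0.45×log₁₀(132.98/85.6)]
    = 2.2667 × [0.015355 + 0.086091] = 0.2299 m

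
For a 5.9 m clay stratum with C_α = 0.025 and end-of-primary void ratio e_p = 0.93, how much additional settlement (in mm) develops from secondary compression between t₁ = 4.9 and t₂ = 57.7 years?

S_s ≈ 81.8 mm

Secondary compression: S_s = C_α·H/(1+e_p)·log₁₀(t₂/t₁)
S_s = 0.025×5.9/(1+0.93)×log₁₀(57.7/4.9)
    = 0.07642 × 1.071 = 0.08185 m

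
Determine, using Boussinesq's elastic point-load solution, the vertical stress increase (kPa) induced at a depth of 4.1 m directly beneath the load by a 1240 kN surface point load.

Δσ_z ≈ 35.2 kPa

Boussinesq vertical stress below a point load on an elastic half-space:
Δσ_z = 3P/(2πz²) · [1 + (r/z)²]^(−5/2)
r/z = 0/4.1 = 0; [1+(r/z)²]^(−5/2) = 1.
Δσ_z = 3×1240/(2π×4.1²) × 1 = 35.22 × 1 = 35.22 kPa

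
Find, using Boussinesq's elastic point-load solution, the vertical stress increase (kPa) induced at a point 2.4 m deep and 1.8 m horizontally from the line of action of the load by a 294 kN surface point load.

Boussinesq vertical stress below a point load on an elastic half-space:
Δσ_z = 3P/(2πz²) · [1 + (r/z)²]^(−5/2)
r/z = 1.8/2.4 = 0.75; [1+(r/z)²]^(−5/2) = 0.32768.
Δσ_z = 3×294/(2π×2.4²) × 0.32768 = 24.371 × 0.32768 = 7.986 kPa

Δσ_z ≈ 7.99 kPa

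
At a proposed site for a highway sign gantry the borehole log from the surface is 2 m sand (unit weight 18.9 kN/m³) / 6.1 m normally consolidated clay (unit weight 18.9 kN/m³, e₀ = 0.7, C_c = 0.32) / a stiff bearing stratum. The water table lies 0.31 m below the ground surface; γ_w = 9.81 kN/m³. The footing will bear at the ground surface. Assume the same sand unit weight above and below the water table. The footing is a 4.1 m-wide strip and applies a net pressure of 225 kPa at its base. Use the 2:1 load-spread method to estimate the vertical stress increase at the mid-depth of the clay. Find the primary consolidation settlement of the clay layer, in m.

Mid-depth of clay below the ground surface: z = 2 + 6.1/2 = 5.05 m.
Total vertical stress at mid-clay: σ_v = 18.9×2 + 18.9×3.05 = 95.445 kPa.
Pore pressure: u = 9.81×(5.05 − 0.31) = 46.499 kPa.
Initial effective stress: σ'_0 = σ_v − u = 95.445 − 46.499 = 48.946 kPa.
Stress increase at mid-clay by the 2:1 spreading method:
Δσ = qB/(B+z) = 225×4.1/(4.1+5.05) = 100.82 kPa
Final effective stress: σ'_f = σ'_0 + Δσ = 48.946 + 100.82 = 149.77 kPa.
Normally consolidated clay, so the full stress increment lies on the virgin compression line:
S_c = C_c·H/(1+e₀)·log₁₀(σ'_f/σ'_0) = 0.32×6.1/(1+0.7)×log₁₀(149.77/48.946)
    = 1.1482 × 0.48571 = 0.5577 m

S_c ≈ 0.558 m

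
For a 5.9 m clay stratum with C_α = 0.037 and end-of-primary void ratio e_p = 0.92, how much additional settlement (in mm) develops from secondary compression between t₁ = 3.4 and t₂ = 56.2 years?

S_s ≈ 139 mm

Secondary compression: S_s = C_α·H/(1+e_p)·log₁₀(t₂/t₁)
S_s = 0.037×5.9/(1+0.92)×log₁₀(56.2/3.4)
    = 0.1137 × 1.218 = 0.1385 m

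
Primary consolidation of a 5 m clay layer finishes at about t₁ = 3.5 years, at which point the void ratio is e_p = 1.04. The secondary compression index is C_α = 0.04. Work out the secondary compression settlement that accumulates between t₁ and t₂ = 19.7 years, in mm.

S_s ≈ 73.6 mm

Secondary compression: S_s = C_α·H/(1+e_p)·log₁₀(t₂/t₁)
S_s = 0.04×5/(1+1.04)×log₁₀(19.7/3.5)
    = 0.09804 × 0.7504 = 0.07357 m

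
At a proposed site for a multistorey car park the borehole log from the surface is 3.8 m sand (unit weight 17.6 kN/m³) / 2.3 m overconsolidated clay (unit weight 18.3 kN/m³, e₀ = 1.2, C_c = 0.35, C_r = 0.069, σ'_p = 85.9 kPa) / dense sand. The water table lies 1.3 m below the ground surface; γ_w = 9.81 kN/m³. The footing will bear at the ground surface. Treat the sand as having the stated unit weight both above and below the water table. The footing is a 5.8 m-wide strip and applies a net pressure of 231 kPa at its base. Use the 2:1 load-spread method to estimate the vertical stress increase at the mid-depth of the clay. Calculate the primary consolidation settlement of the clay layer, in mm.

S_c ≈ 130 mm

Mid-depth of clay below the ground surface: z = 3.8 + 2.3/2 = 4.95 m.
Total vertical stress at mid-clay: σ_v = 17.6×3.8 + 18.3×1.15 = 87.925 kPa.
Pore pressure: u = 9.81×(4.95 − 1.3) = 35.806 kPa.
Initial effective stress: σ'_0 = σ_v − u = 87.925 − 35.806 = 52.119 kPa.
Stress increase at mid-clay by the 2:1 spreading method:
Δσ = qB/(B+z) = 231×5.8/(5.8+4.95) = 124.63 kPa
Final effective stress: σ'_f = 52.119 + 124.63 = 176.75 kPa.
σ'_f = 176.75 > σ'_p = 85.9 kPa, so the stress path crosses the preconsolidation pressure — recompression up to σ'_p, then virgin compression beyond:
S_c = H/(1+e₀)·[C_r·log₁₀(σ'_p/σ'_0) + C_c·log₁₀(σ'_f/σ'_p)]
    = 2.3/2.2 × [0.069×log₁₀(85.9/52.119) + 0.35×log₁₀(176.75/85.9)]
    = 1.0455 × [0.014973 + 0.10968] = 0.1303 m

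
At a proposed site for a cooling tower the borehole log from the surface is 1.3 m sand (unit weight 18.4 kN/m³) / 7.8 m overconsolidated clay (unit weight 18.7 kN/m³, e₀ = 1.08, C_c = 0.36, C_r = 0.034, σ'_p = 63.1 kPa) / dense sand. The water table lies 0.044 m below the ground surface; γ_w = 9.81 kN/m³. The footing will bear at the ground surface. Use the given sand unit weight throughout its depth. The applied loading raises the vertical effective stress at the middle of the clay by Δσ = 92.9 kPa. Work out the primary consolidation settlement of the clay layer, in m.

Mid-depth of clay below the ground surface: z = 1.3 + 7.8/2 = 5.2 m.
Total vertical stress at mid-clay: σ_v = 18.4×1.3 + 18.7×3.9 = 96.85 kPa.
Pore pressure: u = 9.81×(5.2 − 0.044) = 50.58 kPa.
Initial effective stress: σ'_0 = σ_v − u = 96.85 − 50.58 = 46.27 kPa.
Final effective stress: σ'_f = 46.27 + 92.9 = 139.17 kPa.
σ'_f = 139.17 > σ'_p = 63.1 kPa, so the stress path crosses the preconsolidation pressure — recompression up to σ'_p, then virgin compression beyond:
S_c = H/(1+e₀)·[C_r·log₁₀(σ'_p/σ'_0) + C_c·log₁₀(σ'_f/σ'_p)]
    = 7.8/2.08 × [0.034×log₁₀(63.1/46.27) + 0.36×log₁₀(139.17/63.1)]
    = 3.75 × [0.0045808 + 0.12367] = 0.4809 m

S_c ≈ 0.481 m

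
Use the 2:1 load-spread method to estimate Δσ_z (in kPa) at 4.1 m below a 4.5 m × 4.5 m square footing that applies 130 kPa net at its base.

By the 2:1 method the load spreads at 1 horizontal : 2 vertical, so at depth z the loaded area has grown by z in each plan dimension:
Δσ = qBL/((B+z)(L+z)) = 130×4.5×4.5/((4.5+4.1)(4.5+4.1)) = 35.594 kPa

Δσ_z ≈ 35.6 kPa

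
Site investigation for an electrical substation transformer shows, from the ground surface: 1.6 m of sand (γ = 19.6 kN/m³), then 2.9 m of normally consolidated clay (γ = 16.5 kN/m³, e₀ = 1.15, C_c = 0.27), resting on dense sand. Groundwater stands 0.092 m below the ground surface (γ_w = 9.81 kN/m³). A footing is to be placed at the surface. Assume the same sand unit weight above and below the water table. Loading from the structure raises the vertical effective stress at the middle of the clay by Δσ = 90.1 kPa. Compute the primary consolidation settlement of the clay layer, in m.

S_c ≈ 0.235 m

Mid-depth of clay below the ground surface: z = 1.6 + 2.9/2 = 3.05 m.
Total vertical stress at mid-clay: σ_v = 19.6×1.6 + 16.5×1.45 = 55.285 kPa.
Pore pressure: u = 9.81×(3.05 − 0.092) = 29.018 kPa.
Initial effective stress: σ'_0 = σ_v − u = 55.285 − 29.018 = 26.267 kPa.
Final effective stress: σ'_f = σ'_0 + Δσ = 26.267 + 90.1 = 116.37 kPa.
Normally consolidated clay, so the full stress increment lies on the virgin compression line:
S_c = C_c·H/(1+e₀)·log₁₀(σ'_f/σ'_0) = 0.27×2.9/(1+1.15)×log₁₀(116.37/26.267)
    = 0.36419 × 0.64643 = 0.2354 m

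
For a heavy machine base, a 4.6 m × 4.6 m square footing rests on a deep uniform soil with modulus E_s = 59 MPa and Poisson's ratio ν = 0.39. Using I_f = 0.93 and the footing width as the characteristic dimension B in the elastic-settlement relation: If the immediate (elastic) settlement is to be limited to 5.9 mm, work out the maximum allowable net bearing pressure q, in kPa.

E_s = 59 MPa = 59000 kPa.
S_e = q·B·(1−ν²)/E_s · I_f  ⇒  q = S_e·E_s / (B·(1−ν²)·I_f).
q = 0.0059 × 59000 / (4.6 × 0.8479 × 0.93) = 95.97 kPa

q ≈ 96 kPa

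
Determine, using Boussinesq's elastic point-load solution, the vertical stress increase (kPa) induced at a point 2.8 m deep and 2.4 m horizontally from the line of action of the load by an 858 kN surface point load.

Boussinesq vertical stress below a point load on an elastic half-space:
Δσ_z = 3P/(2πz²) · [1 + (r/z)²]^(−5/2)
r/z = 2.4/2.8 = 0.85714; [1+(r/z)²]^(−5/2) = 0.25231.
Δσ_z = 3×858/(2π×2.8²) × 0.25231 = 52.253 × 0.25231 = 13.18 kPa

Δσ_z ≈ 13.2 kPa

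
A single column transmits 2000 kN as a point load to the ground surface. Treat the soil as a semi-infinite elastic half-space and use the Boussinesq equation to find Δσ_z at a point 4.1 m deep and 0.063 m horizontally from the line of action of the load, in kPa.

Δσ_z ≈ 56.8 kPa

Boussinesq vertical stress below a point load on an elastic half-space:
Δσ_z = 3P/(2πz²) · [1 + (r/z)²]^(−5/2)
r/z = 0.063/4.1 = 0.015366; [1+(r/z)²]^(−5/2) = 0.99941.
Δσ_z = 3×2000/(2π×4.1²) × 0.99941 = 56.807 × 0.99941 = 56.77 kPa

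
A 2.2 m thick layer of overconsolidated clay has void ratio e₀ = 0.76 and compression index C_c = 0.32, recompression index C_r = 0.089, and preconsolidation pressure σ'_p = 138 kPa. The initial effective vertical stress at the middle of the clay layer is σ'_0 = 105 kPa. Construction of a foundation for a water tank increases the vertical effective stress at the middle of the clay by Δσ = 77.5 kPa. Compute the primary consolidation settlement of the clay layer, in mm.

Final effective stress: σ'_f = 105 + 77.5 = 182.5 kPa.
σ'_f = 182.5 > σ'_p = 138 kPa, so the stress path crosses the preconsolidation pressure — recompression up to σ'_p, then virgin compression beyond:
S_c = H/(1+e₀)·[C_r·log₁₀(σ'_p/σ'_0) + C_c·log₁₀(σ'_f/σ'_p)]
    = 2.2/1.76 × [0.089×log₁₀(138/105) + 0.32×log₁₀(182.5/138)]
    = 1.25 × [0.010563 + 0.038843] = 0.06176 m

S_c ≈ 61.8 mm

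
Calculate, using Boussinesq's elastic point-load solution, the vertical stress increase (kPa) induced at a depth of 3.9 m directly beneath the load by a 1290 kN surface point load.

Boussinesq vertical stress below a point load on an elastic half-space:
Δσ_z = 3P/(2πz²) · [1 + (r/z)²]^(−5/2)
r/z = 0/3.9 = 0; [1+(r/z)²]^(−5/2) = 1.
Δσ_z = 3×1290/(2π×3.9²) × 1 = 40.495 × 1 = 40.49 kPa

Δσ_z ≈ 40.5 kPa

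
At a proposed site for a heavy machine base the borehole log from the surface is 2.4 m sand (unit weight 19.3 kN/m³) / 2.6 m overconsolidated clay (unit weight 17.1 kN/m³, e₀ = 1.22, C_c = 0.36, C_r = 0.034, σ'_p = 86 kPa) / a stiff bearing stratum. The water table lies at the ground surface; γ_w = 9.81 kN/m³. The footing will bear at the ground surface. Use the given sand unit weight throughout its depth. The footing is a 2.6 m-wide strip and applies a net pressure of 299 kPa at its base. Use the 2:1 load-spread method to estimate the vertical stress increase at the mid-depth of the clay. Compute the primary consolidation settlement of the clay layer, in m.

Mid-depth of clay below the ground surface: z = 2.4 + 2.6/2 = 3.7 m.
Total vertical stress at mid-clay: σ_v = 19.3×2.4 + 17.1×1.3 = 68.55 kPa.
Pore pressure: u = 9.81×(3.7 − 0) = 36.297 kPa.
Initial effective stress: σ'_0 = σ_v − u = 68.55 − 36.297 = 32.253 kPa.
Stress increase at mid-clay by the 2:1 spreading method:
Δσ = qB/(B+z) = 299×2.6/(2.6+3.7) = 123.4 kPa
Final effective stress: σ'_f = 32.253 + 123.4 = 155.65 kPa.
σ'_f = 155.65 > σ'_p = 86 kPa, so the stress path crosses the preconsolidation pressure — recompression up to σ'_p, then virgin compression beyond:
S_c = H/(1+e₀)·[C_r·log₁₀(σ'_p/σ'_0) + C_c·log₁₀(σ'_f/σ'_p)]
    = 2.6/2.22 × [0.034×log₁₀(86/32.253) + 0.36×log₁₀(155.65/86)]
    = 1.1712 × [0.014482 + 0.092754] = 0.1256 m

S_c ≈ 0.126 m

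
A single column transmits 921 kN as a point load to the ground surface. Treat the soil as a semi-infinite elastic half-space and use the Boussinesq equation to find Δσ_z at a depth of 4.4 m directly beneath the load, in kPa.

Δσ_z ≈ 22.7 kPa

Boussinesq vertical stress below a point load on an elastic half-space:
Δσ_z = 3P/(2πz²) · [1 + (r/z)²]^(−5/2)
r/z = 0/4.4 = 0; [1+(r/z)²]^(−5/2) = 1.
Δσ_z = 3×921/(2π×4.4²) × 1 = 22.714 × 1 = 22.71 kPa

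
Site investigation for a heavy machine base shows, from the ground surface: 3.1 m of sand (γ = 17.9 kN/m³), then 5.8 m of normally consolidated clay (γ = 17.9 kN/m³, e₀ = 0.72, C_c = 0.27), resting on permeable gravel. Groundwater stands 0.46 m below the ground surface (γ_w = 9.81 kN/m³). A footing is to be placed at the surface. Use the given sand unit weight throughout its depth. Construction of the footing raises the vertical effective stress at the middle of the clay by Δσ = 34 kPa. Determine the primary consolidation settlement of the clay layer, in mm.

Mid-depth of clay below the ground surface: z = 3.1 + 5.8/2 = 6 m.
Total vertical stress at mid-clay: σ_v = 17.9×3.1 + 17.9×2.9 = 107.4 kPa.
Pore pressure: u = 9.81×(6 − 0.46) = 54.347 kPa.
Initial effective stress: σ'_0 = σ_v − u = 107.4 − 54.347 = 53.053 kPa.
Final effective stress: σ'_f = σ'_0 + Δσ = 53.053 + 34 = 87.053 kPa.
Normally consolidated clay, so the full stress increment lies on the virgin compression line:
S_c = C_c·H/(1+e₀)·log₁₀(σ'_f/σ'_0) = 0.27×5.8/(1+0.72)×log₁₀(87.053/53.053)
    = 0.91047 × 0.21507 = 0.1958 m

S_c ≈ 196 mm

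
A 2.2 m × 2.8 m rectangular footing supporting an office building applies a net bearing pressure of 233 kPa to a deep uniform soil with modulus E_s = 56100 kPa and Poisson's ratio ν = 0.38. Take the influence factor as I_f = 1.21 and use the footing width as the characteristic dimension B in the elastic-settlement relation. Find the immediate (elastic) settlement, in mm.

S_e ≈ 9.46 mm

Immediate (elastic) settlement: S_e = q·B·(1−ν²)/E_s · I_f.
S_e = 233 × 2.2 × (1 − 0.38²) / 56100 × 1.21
    = 233 × 2.2 × 0.8556 / 56100 × 1.21
    = 0.00946 m = 9.46 mm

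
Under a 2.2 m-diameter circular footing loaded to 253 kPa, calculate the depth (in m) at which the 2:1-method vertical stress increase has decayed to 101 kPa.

z ≈ 1.28 m

2:1 spreading — at depth z the loaded area has grown by z in each plan dimension:
qD²/(D+z)² = Δσ_z ⇒ z = D(√(q/Δσ_z) − 1) = 2.2×(√(253/101) − 1) = 1.282 m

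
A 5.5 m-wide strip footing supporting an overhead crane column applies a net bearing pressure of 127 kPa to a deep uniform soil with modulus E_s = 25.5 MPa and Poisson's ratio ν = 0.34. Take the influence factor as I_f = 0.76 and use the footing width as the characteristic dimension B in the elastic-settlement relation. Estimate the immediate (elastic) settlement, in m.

S_e ≈ 0.0184 m

Immediate (elastic) settlement: S_e = q·B·(1−ν²)/E_s · I_f.
E_s = 25.5 MPa = 25500 kPa.
S_e = 127 × 5.5 × (1 − 0.34²) / 25500 × 0.76
    = 127 × 5.5 × 0.8844 / 25500 × 0.76
    = 0.01841 m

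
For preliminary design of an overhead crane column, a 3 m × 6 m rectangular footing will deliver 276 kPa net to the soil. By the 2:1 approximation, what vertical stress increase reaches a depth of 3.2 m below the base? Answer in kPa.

By the 2:1 method the load spreads at 1 horizontal : 2 vertical, so at depth z the loaded area has grown by z in each plan dimension:
Δσ = qBL/((B+z)(L+z)) = 276×3×6/((3+3.2)(6+3.2)) = 87.097 kPa

Δσ_z ≈ 87.1 kPa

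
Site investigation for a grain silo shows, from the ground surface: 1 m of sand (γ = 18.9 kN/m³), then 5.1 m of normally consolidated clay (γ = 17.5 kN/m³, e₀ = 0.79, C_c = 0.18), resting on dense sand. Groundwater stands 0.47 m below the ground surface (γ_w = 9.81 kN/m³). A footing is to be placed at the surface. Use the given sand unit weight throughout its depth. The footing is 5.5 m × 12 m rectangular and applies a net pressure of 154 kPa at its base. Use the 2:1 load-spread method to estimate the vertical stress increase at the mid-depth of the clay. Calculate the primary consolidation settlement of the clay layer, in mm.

S_c ≈ 257 mm

Mid-depth of clay below the ground surface: z = 1 + 5.1/2 = 3.55 m.
Total vertical stress at mid-clay: σ_v = 18.9×1 + 17.5×2.55 = 63.525 kPa.
Pore pressure: u = 9.81×(3.55 − 0.47) = 30.215 kPa.
Initial effective stress: σ'_0 = σ_v − u = 63.525 − 30.215 = 33.31 kPa.
Stress increase at mid-clay by the 2:1 spreading method:
Δσ = qBL/((B+z)(L+z)) = 154×5.5×12/((5.5+3.55)(12+3.55)) = 72.225 kPa
Final effective stress: σ'_f = σ'_0 + Δσ = 33.31 + 72.225 = 105.53 kPa.
Normally consolidated clay, so the full stress increment lies on the virgin compression line:
S_c = C_c·H/(1+e₀)·log₁₀(σ'_f/σ'_0) = 0.18×5.1/(1+0.79)×log₁₀(105.53/33.31)
    = 0.51285 × 0.5008 = 0.2568 m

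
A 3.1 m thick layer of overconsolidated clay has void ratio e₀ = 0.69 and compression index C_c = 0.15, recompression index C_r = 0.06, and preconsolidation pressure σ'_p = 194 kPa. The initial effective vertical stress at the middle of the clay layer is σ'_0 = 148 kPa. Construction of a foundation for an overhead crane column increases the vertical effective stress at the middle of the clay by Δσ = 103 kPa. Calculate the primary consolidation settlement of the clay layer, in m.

Final effective stress: σ'_f = 148 + 103 = 251 kPa.
σ'_f = 251 > σ'_p = 194 kPa, so the stress path crosses the preconsolidation pressure — recompression up to σ'_p, then virgin compression beyond:
S_c = H/(1+e₀)·[C_r·log₁₀(σ'_p/σ'_0) + C_c·log₁₀(σ'_f/σ'_p)]
    = 3.1/1.69 × [0.06×log₁₀(194/148) + 0.15×log₁₀(251/194)]
    = 1.8343 × [0.0070524 + 0.016781] = 0.04372 m

S_c ≈ 0.0437 m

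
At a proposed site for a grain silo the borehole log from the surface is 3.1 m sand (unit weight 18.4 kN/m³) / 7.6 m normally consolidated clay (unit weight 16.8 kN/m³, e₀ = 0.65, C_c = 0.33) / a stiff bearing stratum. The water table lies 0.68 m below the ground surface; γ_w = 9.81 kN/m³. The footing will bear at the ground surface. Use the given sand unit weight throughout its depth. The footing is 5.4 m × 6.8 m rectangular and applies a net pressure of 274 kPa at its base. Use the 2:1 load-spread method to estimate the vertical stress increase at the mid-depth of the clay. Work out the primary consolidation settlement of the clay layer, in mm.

Mid-depth of clay below the ground surface: z = 3.1 + 7.6/2 = 6.9 m.
Total vertical stress at mid-clay: σ_v = 18.4×3.1 + 16.8×3.8 = 120.88 kPa.
Pore pressure: u = 9.81×(6.9 − 0.68) = 61.018 kPa.
Initial effective stress: σ'_0 = σ_v − u = 120.88 − 61.018 = 59.862 kPa.
Stress increase at mid-clay by the 2:1 spreading method:
Δσ = qBL/((B+z)(L+z)) = 274×5.4×6.8/((5.4+6.9)(6.8+6.9)) = 59.707 kPa
Final effective stress: σ'_f = σ'_0 + Δσ = 59.862 + 59.707 = 119.57 kPa.
Normally consolidated clay, so the full stress increment lies on the virgin compression line:
S_c = C_c·H/(1+e₀)·log₁₀(σ'_f/σ'_0) = 0.33×7.6/(1+0.65)×log₁₀(119.57/59.862)
    = 1.52 × 0.30047 = 0.4567 m

S_c ≈ 457 mm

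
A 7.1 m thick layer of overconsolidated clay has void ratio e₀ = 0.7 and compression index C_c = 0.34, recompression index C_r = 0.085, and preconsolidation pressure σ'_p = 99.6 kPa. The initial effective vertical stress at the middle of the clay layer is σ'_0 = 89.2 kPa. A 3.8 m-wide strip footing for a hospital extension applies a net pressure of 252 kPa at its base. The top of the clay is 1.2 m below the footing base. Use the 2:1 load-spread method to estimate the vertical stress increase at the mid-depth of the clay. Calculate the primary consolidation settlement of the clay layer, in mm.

S_c ≈ 451 mm

Mid-depth of clay below the footing base: z = 1.2 + 7.1/2 = 4.75 m.
Stress increase at mid-clay by the 2:1 spreading method:
Δσ = qB/(B+z) = 252×3.8/(3.8+4.75) = 112 kPa
Final effective stress: σ'_f = 89.2 + 112 = 201.2 kPa.
σ'_f = 201.2 > σ'_p = 99.6 kPa, so the stress path crosses the preconsolidation pressure — recompression up to σ'_p, then virgin compression beyond:
S_c = H/(1+e₀)·[C_r·log₁₀(σ'_p/σ'_0) + C_c·log₁₀(σ'_f/σ'_p)]
    = 7.1/1.7 × [0.085×log₁₀(99.6/89.2) + 0.34×log₁₀(201.2/99.6)]
    = 4.1765 × [0.004071 + 0.10383] = 0.4506 m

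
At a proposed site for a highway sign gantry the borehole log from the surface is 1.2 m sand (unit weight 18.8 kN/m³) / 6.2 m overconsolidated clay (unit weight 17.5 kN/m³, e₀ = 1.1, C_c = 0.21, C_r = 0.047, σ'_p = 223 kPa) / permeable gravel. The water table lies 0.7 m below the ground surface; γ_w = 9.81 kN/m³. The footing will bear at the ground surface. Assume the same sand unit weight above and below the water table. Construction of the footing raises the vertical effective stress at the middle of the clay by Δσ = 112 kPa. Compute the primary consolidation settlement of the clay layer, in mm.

Mid-depth of clay below the ground surface: z = 1.2 + 6.2/2 = 4.3 m.
Total vertical stress at mid-clay: σ_v = 18.8×1.2 + 17.5×3.1 = 76.81 kPa.
Pore pressure: u = 9.81×(4.3 − 0.7) = 35.316 kPa.
Initial effective stress: σ'_0 = σ_v − u = 76.81 − 35.316 = 41.494 kPa.
Final effective stress: σ'_f = 41.494 + 112 = 153.49 kPa.
σ'_f = 153.49 ≤ σ'_p = 223 kPa, so the clay remains overconsolidated and only the recompression index applies:
S_c = C_r·H/(1+e₀)·log₁₀(σ'_f/σ'_0) = 0.047×6.2/2.1×log₁₀(153.49/41.494)
    = 0.13876 × 0.56809 = 0.07883 m

S_c ≈ 78.8 mm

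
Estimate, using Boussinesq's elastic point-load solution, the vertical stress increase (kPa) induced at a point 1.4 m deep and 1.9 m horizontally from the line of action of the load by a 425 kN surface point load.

Δσ_z ≈ 7.6 kPa

Boussinesq vertical stress below a point load on an elastic half-space:
Δσ_z = 3P/(2πz²) · [1 + (r/z)²]^(−5/2)
r/z = 1.9/1.4 = 1.3571; [1+(r/z)²]^(−5/2) = 0.073452.
Δσ_z = 3×425/(2π×1.4²) × 0.073452 = 103.53 × 0.073452 = 7.604 kPa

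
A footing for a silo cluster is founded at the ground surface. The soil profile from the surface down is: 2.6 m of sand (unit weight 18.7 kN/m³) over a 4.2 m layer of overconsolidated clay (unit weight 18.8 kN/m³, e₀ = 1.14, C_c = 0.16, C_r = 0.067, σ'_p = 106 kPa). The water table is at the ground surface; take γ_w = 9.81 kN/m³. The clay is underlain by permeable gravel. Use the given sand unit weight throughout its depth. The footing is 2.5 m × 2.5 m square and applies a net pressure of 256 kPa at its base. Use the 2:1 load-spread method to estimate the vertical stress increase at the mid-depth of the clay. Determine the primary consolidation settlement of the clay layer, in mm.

Mid-depth of clay below the ground surface: z = 2.6 + 4.2/2 = 4.7 m.
Total vertical stress at mid-clay: σ_v = 18.7×2.6 + 18.8×2.1 = 88.1 kPa.
Pore pressure: u = 9.81×(4.7 − 0) = 46.107 kPa.
Initial effective stress: σ'_0 = σ_v − u = 88.1 − 46.107 = 41.993 kPa.
Stress increase at mid-clay by the 2:1 spreading method:
Δσ = qBL/((B+z)(L+z)) = 256×2.5×2.5/((2.5+4.7)(2.5+4.7)) = 30.864 kPa
Final effective stress: σ'_f = 41.993 + 30.864 = 72.857 kPa.
σ'_f = 72.857 ≤ σ'_p = 106 kPa, so the clay remains overconsolidated and only the recompression index applies:
S_c = C_r·H/(1+e₀)·log₁₀(σ'_f/σ'_0) = 0.067×4.2/2.14×log₁₀(72.857/41.993)
    = 0.13149 × 0.23929 = 0.03147 m

S_c ≈ 31.5 mm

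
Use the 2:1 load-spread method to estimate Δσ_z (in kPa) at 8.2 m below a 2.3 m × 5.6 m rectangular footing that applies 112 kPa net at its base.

By the 2:1 method the load spreads at 1 horizontal : 2 vertical, so at depth z the loaded area has grown by z in each plan dimension:
Δσ = qBL/((B+z)(L+z)) = 112×2.3×5.6/((2.3+8.2)(5.6+8.2)) = 9.9556 kPa

Δσ_z ≈ 9.96 kPa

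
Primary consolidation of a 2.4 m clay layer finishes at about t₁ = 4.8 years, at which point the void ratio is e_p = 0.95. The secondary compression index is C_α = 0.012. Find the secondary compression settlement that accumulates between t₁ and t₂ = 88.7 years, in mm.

Secondary compression: S_s = C_α·H/(1+e_p)·log₁₀(t₂/t₁)
S_s = 0.012×2.4/(1+0.95)×log₁₀(88.7/4.8)
    = 0.01477 × 1.267 = 0.01871 m

S_s ≈ 18.7 mm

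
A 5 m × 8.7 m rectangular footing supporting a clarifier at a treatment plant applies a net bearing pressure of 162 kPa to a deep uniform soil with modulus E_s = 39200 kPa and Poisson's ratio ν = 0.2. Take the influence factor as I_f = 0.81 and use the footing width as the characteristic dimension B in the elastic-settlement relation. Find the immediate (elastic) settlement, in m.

Immediate (elastic) settlement: S_e = q·B·(1−ν²)/E_s · I_f.
S_e = 162 × 5 × (1 − 0.2²) / 39200 × 0.81
    = 162 × 5 × 0.96 / 39200 × 0.81
    = 0.01607 m

S_e ≈ 0.0161 m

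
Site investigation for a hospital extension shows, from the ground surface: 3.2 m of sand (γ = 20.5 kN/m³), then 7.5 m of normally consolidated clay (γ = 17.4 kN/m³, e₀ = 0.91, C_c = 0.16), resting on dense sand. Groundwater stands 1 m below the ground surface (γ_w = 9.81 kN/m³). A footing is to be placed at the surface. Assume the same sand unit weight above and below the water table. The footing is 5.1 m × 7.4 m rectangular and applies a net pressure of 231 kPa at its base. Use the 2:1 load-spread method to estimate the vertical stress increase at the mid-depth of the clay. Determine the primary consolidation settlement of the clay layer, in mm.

S_c ≈ 144 mm

Mid-depth of clay below the ground surface: z = 3.2 + 7.5/2 = 6.95 m.
Total vertical stress at mid-clay: σ_v = 20.5×3.2 + 17.4×3.75 = 130.85 kPa.
Pore pressure: u = 9.81×(6.95 − 1) = 58.37 kPa.
Initial effective stress: σ'_0 = σ_v − u = 130.85 − 58.37 = 72.48 kPa.
Stress increase at mid-clay by the 2:1 spreading method:
Δσ = qBL/((B+z)(L+z)) = 231×5.1×7.4/((5.1+6.95)(7.4+6.95)) = 50.417 kPa
Final effective stress: σ'_f = σ'_0 + Δσ = 72.48 + 50.417 = 122.9 kPa.
Normally consolidated clay, so the full stress increment lies on the virgin compression line:
S_c = C_c·H/(1+e₀)·log₁₀(σ'_f/σ'_0) = 0.16×7.5/(1+0.91)×log₁₀(122.9/72.48)
    = 0.62827 × 0.22933 = 0.1441 m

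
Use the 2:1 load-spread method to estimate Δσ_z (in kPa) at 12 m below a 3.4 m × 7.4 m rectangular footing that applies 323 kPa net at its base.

By the 2:1 method the load spreads at 1 horizontal : 2 vertical, so at depth z the loaded area has grown by z in each plan dimension:
Δσ = qBL/((B+z)(L+z)) = 323×3.4×7.4/((3.4+12)(7.4+12)) = 27.201 kPa

Δσ_z ≈ 27.2 kPa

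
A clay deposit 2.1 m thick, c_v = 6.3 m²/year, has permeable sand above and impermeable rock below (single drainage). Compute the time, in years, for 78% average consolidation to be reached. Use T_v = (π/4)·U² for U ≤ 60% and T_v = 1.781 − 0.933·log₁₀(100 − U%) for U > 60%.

Drainage path length: H_d = H = 2.1 m (single drainage).
U > 60%: T_v = 1.781 − 0.933·log₁₀(100 − 78) = 0.52852.
t = T_v·H_d²/c_v = 0.52852×2.1²/6.3 = 0.37 years.

t ≈ 0.37 years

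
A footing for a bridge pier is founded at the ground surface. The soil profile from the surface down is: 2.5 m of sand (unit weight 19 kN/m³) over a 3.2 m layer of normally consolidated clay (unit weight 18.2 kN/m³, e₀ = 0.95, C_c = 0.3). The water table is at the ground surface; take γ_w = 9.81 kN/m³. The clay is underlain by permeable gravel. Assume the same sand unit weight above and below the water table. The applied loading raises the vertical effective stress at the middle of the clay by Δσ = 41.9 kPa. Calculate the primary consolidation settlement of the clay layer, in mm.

Mid-depth of clay below the ground surface: z = 2.5 + 3.2/2 = 4.1 m.
Total vertical stress at mid-clay: σ_v = 19×2.5 + 18.2×1.6 = 76.62 kPa.
Pore pressure: u = 9.81×(4.1 − 0) = 40.221 kPa.
Initial effective stress: σ'_0 = σ_v − u = 76.62 − 40.221 = 36.399 kPa.
Final effective stress: σ'_f = σ'_0 + Δσ = 36.399 + 41.9 = 78.299 kPa.
Normally consolidated clay, so the full stress increment lies on the virgin compression line:
S_c = C_c·H/(1+e₀)·log₁₀(σ'_f/σ'_0) = 0.3×3.2/(1+0.95)×log₁₀(78.299/36.399)
    = 0.49231 × 0.33267 = 0.1638 m

S_c ≈ 164 mm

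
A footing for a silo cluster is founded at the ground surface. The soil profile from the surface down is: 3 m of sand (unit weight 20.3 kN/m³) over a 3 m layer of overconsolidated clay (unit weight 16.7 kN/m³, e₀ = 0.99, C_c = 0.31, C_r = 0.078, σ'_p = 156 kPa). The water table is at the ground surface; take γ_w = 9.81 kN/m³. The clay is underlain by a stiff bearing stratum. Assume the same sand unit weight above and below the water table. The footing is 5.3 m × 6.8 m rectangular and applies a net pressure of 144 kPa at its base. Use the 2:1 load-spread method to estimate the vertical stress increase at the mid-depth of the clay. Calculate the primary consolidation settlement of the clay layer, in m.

Mid-depth of clay below the ground surface: z = 3 + 3/2 = 4.5 m.
Total vertical stress at mid-clay: σ_v = 20.3×3 + 16.7×1.5 = 85.95 kPa.
Pore pressure: u = 9.81×(4.5 − 0) = 44.145 kPa.
Initial effective stress: σ'_0 = σ_v − u = 85.95 − 44.145 = 41.805 kPa.
Stress increase at mid-clay by the 2:1 spreading method:
Δσ = qBL/((B+z)(L+z)) = 144×5.3×6.8/((5.3+4.5)(6.8+4.5)) = 46.864 kPa
Final effective stress: σ'_f = 41.805 + 46.864 = 88.669 kPa.
σ'_f = 88.669 ≤ σ'_p = 156 kPa, so the clay remains overconsolidated and only the recompression index applies:
S_c = C_r·H/(1+e₀)·log₁₀(σ'_f/σ'_0) = 0.078×3/1.99×log₁₀(88.669/41.805)
    = 0.11759 × 0.32654 = 0.0384 m

S_c ≈ 0.0384 m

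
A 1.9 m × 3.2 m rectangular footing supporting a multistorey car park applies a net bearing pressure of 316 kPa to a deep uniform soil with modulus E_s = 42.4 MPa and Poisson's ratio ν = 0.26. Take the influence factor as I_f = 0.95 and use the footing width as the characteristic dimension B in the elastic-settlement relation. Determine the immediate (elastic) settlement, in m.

Immediate (elastic) settlement: S_e = q·B·(1−ν²)/E_s · I_f.
E_s = 42.4 MPa = 42400 kPa.
S_e = 316 × 1.9 × (1 − 0.26²) / 42400 × 0.95
    = 316 × 1.9 × 0.9324 / 42400 × 0.95
    = 0.01254 m

S_e ≈ 0.0125 m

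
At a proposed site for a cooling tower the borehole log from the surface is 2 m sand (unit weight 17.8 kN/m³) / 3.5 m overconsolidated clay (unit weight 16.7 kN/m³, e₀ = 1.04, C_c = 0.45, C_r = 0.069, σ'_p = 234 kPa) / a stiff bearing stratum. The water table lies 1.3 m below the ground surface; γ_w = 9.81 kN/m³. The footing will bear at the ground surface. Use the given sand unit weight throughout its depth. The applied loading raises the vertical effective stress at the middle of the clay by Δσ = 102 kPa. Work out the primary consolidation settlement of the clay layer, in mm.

S_c ≈ 64.4 mm

Mid-depth of clay below the ground surface: z = 2 + 3.5/2 = 3.75 m.
Total vertical stress at mid-clay: σ_v = 17.8×2 + 16.7×1.75 = 64.825 kPa.
Pore pressure: u = 9.81×(3.75 − 1.3) = 24.035 kPa.
Initial effective stress: σ'_0 = σ_v − u = 64.825 − 24.035 = 40.79 kPa.
Final effective stress: σ'_f = 40.79 + 102 = 142.79 kPa.
σ'_f = 142.79 ≤ σ'_p = 234 kPa, so the clay remains overconsolidated and only the recompression index applies:
S_c = C_r·H/(1+e₀)·log₁₀(σ'_f/σ'_0) = 0.069×3.5/2.04×log₁₀(142.79/40.79)
    = 0.11838 × 0.54414 = 0.06442 m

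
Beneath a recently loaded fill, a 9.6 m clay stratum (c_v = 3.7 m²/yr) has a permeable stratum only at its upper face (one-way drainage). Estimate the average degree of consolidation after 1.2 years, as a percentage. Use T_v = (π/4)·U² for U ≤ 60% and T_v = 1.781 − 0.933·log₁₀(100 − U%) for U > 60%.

U ≈ 24.8 %

Drainage path length: H_d = H = 9.6 m (single drainage).
T_v = c_v·t/H_d² = 3.7×1.2/9.6² = 0.048177.
T_v = 0.048177 corresponds to the U ≤ 60% branch:
U = √(4T_v/π) = 0.2477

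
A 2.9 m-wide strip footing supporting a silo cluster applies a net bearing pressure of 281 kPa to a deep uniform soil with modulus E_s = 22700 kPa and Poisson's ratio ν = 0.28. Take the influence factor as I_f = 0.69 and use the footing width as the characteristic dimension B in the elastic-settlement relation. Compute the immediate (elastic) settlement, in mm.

Immediate (elastic) settlement: S_e = q·B·(1−ν²)/E_s · I_f.
S_e = 281 × 2.9 × (1 − 0.28²) / 22700 × 0.69
    = 281 × 2.9 × 0.9216 / 22700 × 0.69
    = 0.02283 m = 22.83 mm

S_e ≈ 22.8 mm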